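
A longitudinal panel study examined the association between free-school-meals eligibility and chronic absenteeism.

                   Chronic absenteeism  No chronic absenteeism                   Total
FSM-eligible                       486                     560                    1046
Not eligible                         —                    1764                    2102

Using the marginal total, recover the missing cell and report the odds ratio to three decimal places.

The missing cell is in the unexposed row: 2102 − 1764 = 338.
So a = 486, b = 560, c = 338, d = 1764.
OR = (a·d)/(b·c) = (486 × 1764) / (560 × 338) = 857304 / 189280 = 4.52929

4.529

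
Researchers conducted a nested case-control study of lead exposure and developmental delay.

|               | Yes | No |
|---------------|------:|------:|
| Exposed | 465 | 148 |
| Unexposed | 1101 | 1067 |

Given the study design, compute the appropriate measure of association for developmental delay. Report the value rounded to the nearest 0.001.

3.045

Cells: a = 465, b = 148, c = 1101, d = 1067.
This is a nested case-control study: participants were sampled on outcome status, so risks in the source population cannot be estimated directly — relative risk is not valid here. The odds ratio is the appropriate measure.
OR = (a·d)/(b·c) = (465 × 1067) / (148 × 1101) = 496155 / 162948 = 3.04487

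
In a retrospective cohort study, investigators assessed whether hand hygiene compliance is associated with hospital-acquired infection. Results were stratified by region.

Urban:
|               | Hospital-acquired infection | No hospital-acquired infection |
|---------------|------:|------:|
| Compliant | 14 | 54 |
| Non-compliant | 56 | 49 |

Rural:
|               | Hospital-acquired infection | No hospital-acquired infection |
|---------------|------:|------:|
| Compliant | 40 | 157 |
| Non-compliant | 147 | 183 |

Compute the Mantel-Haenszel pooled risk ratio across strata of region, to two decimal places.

0.44

RR_MH = Σ(aᵢ·n₀ᵢ/nᵢ) / Σ(cᵢ·n₁ᵢ/nᵢ), with n₁ᵢ = aᵢ+bᵢ (exposed), n₀ᵢ = cᵢ+dᵢ (unexposed), nᵢ = n₁ᵢ+n₀ᵢ.
Stratum 1 (Urban): n₁ = 68, n₀ = 105, n = 173; a·n₀/n = 14·105/173 = 8.4971; c·n₁/n = 56·68/173 = 22.0116
Stratum 2 (Rural): n₁ = 197, n₀ = 330, n = 527; a·n₀/n = 40·330/527 = 25.0474; c·n₁/n = 147·197/527 = 54.9507
RR_MH = (8.4971 + 25.0474) / (22.0116 + 54.9507) = 33.5445 / 76.9622 = 0.43586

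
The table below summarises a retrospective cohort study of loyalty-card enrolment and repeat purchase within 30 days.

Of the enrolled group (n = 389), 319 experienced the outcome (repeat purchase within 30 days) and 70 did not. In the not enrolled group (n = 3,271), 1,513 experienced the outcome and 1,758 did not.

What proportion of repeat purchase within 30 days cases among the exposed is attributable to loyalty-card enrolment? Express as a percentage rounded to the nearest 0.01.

From the description: a = 319, b = 70, c = 1513, d = 1758.
Risk in exposed = 319/389 = 0.82005; risk in unexposed = 1513/3271 = 0.46255.
RR = 0.82005/0.46255 = 1.77289
AR% = (RR − 1)/RR × 100 = (1.77289 − 1)/1.77289 × 100 = 43.5950%

43.60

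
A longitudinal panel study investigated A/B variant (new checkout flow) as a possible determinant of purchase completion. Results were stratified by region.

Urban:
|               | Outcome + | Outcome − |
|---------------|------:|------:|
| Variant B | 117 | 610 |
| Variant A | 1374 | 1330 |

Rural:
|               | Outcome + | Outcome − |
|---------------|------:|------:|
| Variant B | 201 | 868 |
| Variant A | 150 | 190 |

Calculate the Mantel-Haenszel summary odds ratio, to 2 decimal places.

OR_MH = Σ(aᵢdᵢ/nᵢ) / Σ(bᵢcᵢ/nᵢ), where nᵢ is the stratum total.
Stratum 1 (Urban): n = 3431; a·d/n = 117·1330/3431 = 45.3541; b·c/n = 610·1374/3431 = 244.2845
Stratum 2 (Rural): n = 1409; a·d/n = 201·190/1409 = 27.1043; b·c/n = 868·150/1409 = 92.4060
OR_MH = (45.3541 + 27.1043) / (244.2845 + 92.4060) = 72.4585 / 336.6904 = 0.21521

0.22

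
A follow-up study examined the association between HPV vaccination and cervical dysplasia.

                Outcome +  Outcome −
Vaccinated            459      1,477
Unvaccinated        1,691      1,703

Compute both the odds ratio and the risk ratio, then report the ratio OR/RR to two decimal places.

0.66

Cells: a = 459, b = 1477, c = 1691, d = 1703.
OR = (459·1703)/(1477·1691) = 781677/2497607 = 0.31297
Risk in exposed = 459/1936 = 0.23709; risk in unexposed = 1691/3394 = 0.49823; RR = 0.47586
OR/RR = 0.31297 / 0.47586 = 0.65770
The outcome is not rare, so the OR lies further from 1 than the RR.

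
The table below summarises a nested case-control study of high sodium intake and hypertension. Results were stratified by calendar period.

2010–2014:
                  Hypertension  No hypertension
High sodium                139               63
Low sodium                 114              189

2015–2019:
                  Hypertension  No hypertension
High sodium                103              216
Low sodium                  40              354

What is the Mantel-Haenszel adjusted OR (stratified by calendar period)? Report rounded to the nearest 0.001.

3.917

OR_MH = Σ(aᵢdᵢ/nᵢ) / Σ(bᵢcᵢ/nᵢ), where nᵢ is the stratum total.
Stratum 1 (2010–2014): n = 505; a·d/n = 139·189/505 = 52.0218; b·c/n = 63·114/505 = 14.2218
Stratum 2 (2015–2019): n = 713; a·d/n = 103·354/713 = 51.1388; b·c/n = 216·40/713 = 12.1178
OR_MH = (52.0218 + 51.1388) / (14.2218 + 12.1178) = 103.1606 / 26.3396 = 3.91656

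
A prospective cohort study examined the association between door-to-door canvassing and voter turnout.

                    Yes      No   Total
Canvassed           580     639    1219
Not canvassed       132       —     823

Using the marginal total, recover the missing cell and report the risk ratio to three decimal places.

2.967

The missing cell is in the unexposed row: 823 − 132 = 691.
So a = 580, b = 639, c = 132, d = 691.
RR = [a/(a+b)] / [c/(c+d)] = (580/1219) / (132/823) = 0.47580/0.16039 = 2.96654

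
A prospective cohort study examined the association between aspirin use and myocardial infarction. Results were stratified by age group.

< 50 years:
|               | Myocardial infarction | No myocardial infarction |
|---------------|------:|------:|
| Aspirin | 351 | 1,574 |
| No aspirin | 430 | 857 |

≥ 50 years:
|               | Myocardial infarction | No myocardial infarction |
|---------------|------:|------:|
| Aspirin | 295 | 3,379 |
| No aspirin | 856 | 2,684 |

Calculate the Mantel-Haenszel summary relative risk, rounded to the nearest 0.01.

0.41

RR_MH = Σ(aᵢ·n₀ᵢ/nᵢ) / Σ(cᵢ·n₁ᵢ/nᵢ), with n₁ᵢ = aᵢ+bᵢ (exposed), n₀ᵢ = cᵢ+dᵢ (unexposed), nᵢ = n₁ᵢ+n₀ᵢ.
Stratum 1 (< 50 years): n₁ = 1925, n₀ = 1287, n = 3212; a·n₀/n = 351·1287/3212 = 140.6404; c·n₁/n = 430·1925/3212 = 257.7055
Stratum 2 (≥ 50 years): n₁ = 3674, n₀ = 3540, n = 7214; a·n₀/n = 295·3540/7214 = 144.7602; c·n₁/n = 856·3674/7214 = 435.9501
RR_MH = (140.6404 + 144.7602) / (257.7055 + 435.9501) = 285.4006 / 693.6556 = 0.41144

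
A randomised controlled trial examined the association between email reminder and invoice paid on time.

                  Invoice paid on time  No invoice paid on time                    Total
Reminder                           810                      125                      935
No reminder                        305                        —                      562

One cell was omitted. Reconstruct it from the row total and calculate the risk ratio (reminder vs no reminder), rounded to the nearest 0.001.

1.596

The missing cell is in the unexposed row: 562 − 305 = 257.
So a = 810, b = 125, c = 305, d = 257.
RR = [a/(a+b)] / [c/(c+d)] = (810/935) / (305/562) = 0.86631/0.54270 = 1.59628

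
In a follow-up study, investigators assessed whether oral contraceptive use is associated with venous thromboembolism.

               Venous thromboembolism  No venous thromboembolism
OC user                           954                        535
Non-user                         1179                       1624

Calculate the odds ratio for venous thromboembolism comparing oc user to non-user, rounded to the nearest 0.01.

Cells: a = 954, b = 535, c = 1179, d = 1624.
OR = (a·d)/(b·c) = (954 × 1624) / (535 × 1179) = 1549296 / 630765 = 2.45622
The odds of venous thromboembolism are about 2.46 times as high in the oc user group.

2.46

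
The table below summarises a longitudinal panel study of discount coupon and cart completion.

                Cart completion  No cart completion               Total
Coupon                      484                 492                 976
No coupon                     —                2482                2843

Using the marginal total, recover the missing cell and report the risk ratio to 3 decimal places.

3.905

The missing cell is in the unexposed row: 2843 − 2482 = 361.
So a = 484, b = 492, c = 361, d = 2482.
RR = [a/(a+b)] / [c/(c+d)] = (484/976) / (361/2843) = 0.49590/0.12698 = 3.90540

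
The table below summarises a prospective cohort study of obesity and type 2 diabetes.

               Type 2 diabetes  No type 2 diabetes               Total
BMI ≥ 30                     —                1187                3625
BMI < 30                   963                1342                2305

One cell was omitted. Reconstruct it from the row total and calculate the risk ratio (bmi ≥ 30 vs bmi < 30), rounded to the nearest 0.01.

1.61

The missing cell is in the exposed row: 3625 − 1187 = 2438.
So a = 2438, b = 1187, c = 963, d = 1342.
RR = [a/(a+b)] / [c/(c+d)] = (2438/3625) / (963/2305) = 0.67255/0.41779 = 1.60979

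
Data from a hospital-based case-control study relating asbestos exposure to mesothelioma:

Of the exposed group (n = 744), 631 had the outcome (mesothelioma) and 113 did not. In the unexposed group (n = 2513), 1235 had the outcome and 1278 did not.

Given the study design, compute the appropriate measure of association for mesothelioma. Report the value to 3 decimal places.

5.778

From the description: a = 631, b = 113, c = 1235, d = 1278.
This is a hospital-based case-control study: participants were sampled on outcome status, so risks in the source population cannot be estimated directly — relative risk is not valid here. The odds ratio is the appropriate measure.
OR = (a·d)/(b·c) = (631 × 1278) / (113 × 1235) = 806418 / 139555 = 5.77850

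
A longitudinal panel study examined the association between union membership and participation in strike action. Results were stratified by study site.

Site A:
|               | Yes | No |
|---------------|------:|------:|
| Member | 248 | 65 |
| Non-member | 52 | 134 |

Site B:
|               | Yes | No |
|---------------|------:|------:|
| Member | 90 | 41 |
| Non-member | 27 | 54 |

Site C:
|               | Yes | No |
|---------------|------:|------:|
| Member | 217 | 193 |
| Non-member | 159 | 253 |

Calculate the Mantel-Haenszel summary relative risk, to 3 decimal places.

RR_MH = Σ(aᵢ·n₀ᵢ/nᵢ) / Σ(cᵢ·n₁ᵢ/nᵢ), with n₁ᵢ = aᵢ+bᵢ (exposed), n₀ᵢ = cᵢ+dᵢ (unexposed), nᵢ = n₁ᵢ+n₀ᵢ.
Stratum 1 (Site A): n₁ = 313, n₀ = 186, n = 499; a·n₀/n = 248·186/499 = 92.4409; c·n₁/n = 52·313/499 = 32.6172
Stratum 2 (Site B): n₁ = 131, n₀ = 81, n = 212; a·n₀/n = 90·81/212 = 34.3868; c·n₁/n = 27·131/212 = 16.6840
Stratum 3 (Site C): n₁ = 410, n₀ = 412, n = 822; a·n₀/n = 217·412/822 = 108.7640; c·n₁/n = 159·410/822 = 79.3066
RR_MH = (92.4409 + 34.3868 + 108.7640) / (32.6172 + 16.6840 + 79.3066) = 235.5917 / 128.6078 = 1.83186

1.832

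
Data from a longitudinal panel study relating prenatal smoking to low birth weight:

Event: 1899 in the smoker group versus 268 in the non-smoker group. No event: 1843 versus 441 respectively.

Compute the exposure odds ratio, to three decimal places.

From the description: a = 1899, b = 1843, c = 268, d = 441.
OR = (a·d)/(b·c) = (1899 × 441) / (1843 × 268) = 837459 / 493924 = 1.69552
The odds of low birth weight are about 1.70 times as high in the smoker group.

1.696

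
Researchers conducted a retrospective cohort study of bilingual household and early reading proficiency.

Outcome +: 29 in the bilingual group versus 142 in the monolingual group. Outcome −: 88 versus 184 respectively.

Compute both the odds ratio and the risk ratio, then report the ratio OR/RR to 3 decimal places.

0.750

From the description: a = 29, b = 88, c = 142, d = 184.
OR = (29·184)/(88·142) = 5336/12496 = 0.42702
Risk in exposed = 29/117 = 0.24786; risk in unexposed = 142/326 = 0.43558; RR = 0.56904
OR/RR = 0.42702 / 0.56904 = 0.75042
The outcome is not rare, so the OR lies further from 1 than the RR.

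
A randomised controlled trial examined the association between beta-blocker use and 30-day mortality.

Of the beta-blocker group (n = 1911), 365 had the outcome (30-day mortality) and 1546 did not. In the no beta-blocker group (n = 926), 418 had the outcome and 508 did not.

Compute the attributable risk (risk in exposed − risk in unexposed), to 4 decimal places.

-0.2604

From the description: a = 365, b = 1546, c = 418, d = 508.
Risk in exposed = 365/1911 = 0.190999; risk in unexposed = 418/926 = 0.451404.
Risk difference = 0.190999 − 0.451404 = -0.260404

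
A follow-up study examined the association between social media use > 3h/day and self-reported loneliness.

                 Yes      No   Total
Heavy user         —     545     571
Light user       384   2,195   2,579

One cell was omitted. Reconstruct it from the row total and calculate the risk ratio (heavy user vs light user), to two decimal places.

The missing cell is in the exposed row: 571 − 545 = 26.
So a = 26, b = 545, c = 384, d = 2195.
RR = [a/(a+b)] / [c/(c+d)] = (26/571) / (384/2579) = 0.04553/0.14889 = 0.30581

0.31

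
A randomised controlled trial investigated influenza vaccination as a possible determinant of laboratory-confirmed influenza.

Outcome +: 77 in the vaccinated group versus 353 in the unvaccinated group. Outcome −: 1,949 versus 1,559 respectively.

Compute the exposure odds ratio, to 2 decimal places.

From the description: a = 77, b = 1949, c = 353, d = 1559.
OR = (a·d)/(b·c) = (77 × 1559) / (1949 × 353) = 120043 / 687997 = 0.17448
Exposure is associated with lower odds of laboratory-confirmed influenza (OR = 0.17 < 1).

0.17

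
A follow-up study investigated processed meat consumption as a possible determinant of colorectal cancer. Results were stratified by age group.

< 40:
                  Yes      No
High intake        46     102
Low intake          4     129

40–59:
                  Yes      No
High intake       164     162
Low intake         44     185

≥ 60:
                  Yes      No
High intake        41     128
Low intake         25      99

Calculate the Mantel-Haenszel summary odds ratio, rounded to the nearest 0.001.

OR_MH = Σ(aᵢdᵢ/nᵢ) / Σ(bᵢcᵢ/nᵢ), where nᵢ is the stratum total.
Stratum 1 (< 40): n = 281; a·d/n = 46·129/281 = 21.1174; b·c/n = 102·4/281 = 1.4520
Stratum 2 (40–59): n = 555; a·d/n = 164·185/555 = 54.6667; b·c/n = 162·44/555 = 12.8432
Stratum 3 (≥ 60): n = 293; a·d/n = 41·99/293 = 13.8532; b·c/n = 128·25/293 = 10.9215
OR_MH = (21.1174 + 54.6667 + 13.8532) / (1.4520 + 12.8432 + 10.9215) = 89.6373 / 25.2167 = 3.55468

3.555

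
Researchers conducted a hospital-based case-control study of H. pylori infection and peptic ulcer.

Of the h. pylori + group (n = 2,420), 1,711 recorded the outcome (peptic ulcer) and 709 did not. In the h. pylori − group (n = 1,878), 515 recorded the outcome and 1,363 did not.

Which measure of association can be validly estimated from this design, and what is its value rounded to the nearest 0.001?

6.387

From the description: a = 1711, b = 709, c = 515, d = 1363.
This is a hospital-based case-control study: participants were sampled on outcome status, so risks in the source population cannot be estimated directly — relative risk is not valid here. The odds ratio is the appropriate measure.
OR = (a·d)/(b·c) = (1711 × 1363) / (709 × 515) = 2332093 / 365135 = 6.38693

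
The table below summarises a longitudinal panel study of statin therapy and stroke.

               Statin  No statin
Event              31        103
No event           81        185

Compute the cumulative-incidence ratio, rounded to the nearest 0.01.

0.77

Reading the table with exposure as columns: a = 31 (Statin, case), b = 81 (Statin, non-case), c = 103 (No statin, case), d = 185.
Risk in exposed = 31/112 = 0.27679; risk in unexposed = 103/288 = 0.35764.
RR = 0.27679 / 0.35764 = 0.77393
The risk is 23% lower among the exposed than among the unexposed.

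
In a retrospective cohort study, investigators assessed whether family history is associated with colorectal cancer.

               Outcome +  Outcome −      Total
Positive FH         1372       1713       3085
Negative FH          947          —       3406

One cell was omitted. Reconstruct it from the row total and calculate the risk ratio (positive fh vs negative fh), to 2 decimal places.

The missing cell is in the unexposed row: 3406 − 947 = 2459.
So a = 1372, b = 1713, c = 947, d = 2459.
RR = [a/(a+b)] / [c/(c+d)] = (1372/3085) / (947/3406) = 0.44473/0.27804 = 1.59953

1.60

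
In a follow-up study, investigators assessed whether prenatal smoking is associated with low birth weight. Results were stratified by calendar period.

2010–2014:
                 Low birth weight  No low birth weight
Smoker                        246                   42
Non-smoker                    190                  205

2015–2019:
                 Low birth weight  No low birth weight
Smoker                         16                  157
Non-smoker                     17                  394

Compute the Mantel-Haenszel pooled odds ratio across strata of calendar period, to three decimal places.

5.207

OR_MH = Σ(aᵢdᵢ/nᵢ) / Σ(bᵢcᵢ/nᵢ), where nᵢ is the stratum total.
Stratum 1 (2010–2014): n = 683; a·d/n = 246·205/683 = 73.8360; b·c/n = 42·190/683 = 11.6837
Stratum 2 (2015–2019): n = 584; a·d/n = 16·394/584 = 10.7945; b·c/n = 157·17/584 = 4.5702
OR_MH = (73.8360 + 10.7945) / (11.6837 + 4.5702) = 84.6305 / 16.2540 = 5.20677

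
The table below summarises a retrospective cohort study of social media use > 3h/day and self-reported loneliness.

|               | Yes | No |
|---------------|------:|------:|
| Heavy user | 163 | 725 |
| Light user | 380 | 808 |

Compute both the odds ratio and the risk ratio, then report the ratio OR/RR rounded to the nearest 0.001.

0.833

Cells: a = 163, b = 725, c = 380, d = 808.
OR = (163·808)/(725·380) = 131704/275500 = 0.47805
Risk in exposed = 163/888 = 0.18356; risk in unexposed = 380/1188 = 0.31987; RR = 0.57386
OR/RR = 0.47805 / 0.57386 = 0.83305
The outcome is not rare, so the OR lies further from 1 than the RR.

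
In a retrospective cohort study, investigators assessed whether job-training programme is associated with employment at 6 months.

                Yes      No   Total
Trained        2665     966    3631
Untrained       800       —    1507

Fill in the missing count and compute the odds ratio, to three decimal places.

2.438

The missing cell is in the unexposed row: 1507 − 800 = 707.
So a = 2665, b = 966, c = 800, d = 707.
OR = (a·d)/(b·c) = (2665 × 707) / (966 × 800) = 1884155 / 772800 = 2.43809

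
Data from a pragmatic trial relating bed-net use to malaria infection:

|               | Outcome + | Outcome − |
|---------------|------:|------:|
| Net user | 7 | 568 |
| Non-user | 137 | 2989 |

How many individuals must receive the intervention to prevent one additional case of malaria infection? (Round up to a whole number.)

Risk in treated group = 7/575 = 0.01217; risk in control = 137/3126 = 0.04383.
Absolute risk reduction = 0.04383 − 0.01217 = 0.03165
NNT = 1 / ARR = 1 / 0.03165 = 31.594 → round up → 32

32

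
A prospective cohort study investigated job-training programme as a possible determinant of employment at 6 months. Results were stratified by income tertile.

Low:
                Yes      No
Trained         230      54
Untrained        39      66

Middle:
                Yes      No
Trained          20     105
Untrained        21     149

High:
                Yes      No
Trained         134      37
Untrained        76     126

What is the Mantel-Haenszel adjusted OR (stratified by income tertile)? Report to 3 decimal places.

4.621

OR_MH = Σ(aᵢdᵢ/nᵢ) / Σ(bᵢcᵢ/nᵢ), where nᵢ is the stratum total.
Stratum 1 (Low): n = 389; a·d/n = 230·66/389 = 39.0231; b·c/n = 54·39/389 = 5.4139
Stratum 2 (Middle): n = 295; a·d/n = 20·149/295 = 10.1017; b·c/n = 105·21/295 = 7.4746
Stratum 3 (High): n = 373; a·d/n = 134·126/373 = 45.2654; b·c/n = 37·76/373 = 7.5389
OR_MH = (39.0231 + 10.1017 + 45.2654) / (5.4139 + 7.4746 + 7.5389) = 94.3902 / 20.4273 = 4.62078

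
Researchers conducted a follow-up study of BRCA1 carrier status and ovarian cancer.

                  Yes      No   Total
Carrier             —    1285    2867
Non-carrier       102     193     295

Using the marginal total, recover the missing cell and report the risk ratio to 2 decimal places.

The missing cell is in the exposed row: 2867 − 1285 = 1582.
So a = 1582, b = 1285, c = 102, d = 193.
RR = [a/(a+b)] / [c/(c+d)] = (1582/2867) / (102/295) = 0.55180/0.34576 = 1.59588

1.60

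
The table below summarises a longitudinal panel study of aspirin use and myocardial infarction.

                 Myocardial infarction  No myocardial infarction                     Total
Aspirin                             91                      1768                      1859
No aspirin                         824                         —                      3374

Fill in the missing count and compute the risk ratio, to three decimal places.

0.200

The missing cell is in the unexposed row: 3374 − 824 = 2550.
So a = 91, b = 1768, c = 824, d = 2550.
RR = [a/(a+b)] / [c/(c+d)] = (91/1859) / (824/3374) = 0.04895/0.24422 = 0.20044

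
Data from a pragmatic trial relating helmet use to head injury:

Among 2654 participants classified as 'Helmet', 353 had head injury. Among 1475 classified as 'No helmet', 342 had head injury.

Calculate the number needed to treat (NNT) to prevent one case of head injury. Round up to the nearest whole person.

11

Risk in treated group = 353/2654 = 0.13301; risk in control = 342/1475 = 0.23186.
Absolute risk reduction = 0.23186 − 0.13301 = 0.09886
NNT = 1 / ARR = 1 / 0.09886 = 10.116 → round up → 11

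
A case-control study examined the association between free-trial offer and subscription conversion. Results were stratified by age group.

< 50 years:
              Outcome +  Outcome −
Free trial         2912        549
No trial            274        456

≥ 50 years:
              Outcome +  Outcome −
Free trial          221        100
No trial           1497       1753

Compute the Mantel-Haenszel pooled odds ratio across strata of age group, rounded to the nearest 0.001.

OR_MH = Σ(aᵢdᵢ/nᵢ) / Σ(bᵢcᵢ/nᵢ), where nᵢ is the stratum total.
Stratum 1 (< 50 years): n = 4191; a·d/n = 2912·456/4191 = 316.8389; b·c/n = 549·274/4191 = 35.8926
Stratum 2 (≥ 50 years): n = 3571; a·d/n = 221·1753/3571 = 108.4887; b·c/n = 100·1497/3571 = 41.9210
OR_MH = (316.8389 + 108.4887) / (35.8926 + 41.9210) = 425.3276 / 77.8137 = 5.46598

5.466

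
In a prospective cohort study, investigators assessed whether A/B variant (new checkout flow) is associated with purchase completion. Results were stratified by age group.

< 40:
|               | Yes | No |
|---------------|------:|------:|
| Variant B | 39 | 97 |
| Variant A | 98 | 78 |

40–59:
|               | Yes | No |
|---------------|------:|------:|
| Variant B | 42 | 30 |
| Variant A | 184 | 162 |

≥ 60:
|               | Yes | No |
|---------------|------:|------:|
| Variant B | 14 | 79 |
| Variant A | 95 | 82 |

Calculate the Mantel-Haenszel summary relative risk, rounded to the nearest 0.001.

0.616

RR_MH = Σ(aᵢ·n₀ᵢ/nᵢ) / Σ(cᵢ·n₁ᵢ/nᵢ), with n₁ᵢ = aᵢ+bᵢ (exposed), n₀ᵢ = cᵢ+dᵢ (unexposed), nᵢ = n₁ᵢ+n₀ᵢ.
Stratum 1 (< 40): n₁ = 136, n₀ = 176, n = 312; a·n₀/n = 39·176/312 = 22.0000; c·n₁/n = 98·136/312 = 42.7179
Stratum 2 (40–59): n₁ = 72, n₀ = 346, n = 418; a·n₀/n = 42·346/418 = 34.7656; c·n₁/n = 184·72/418 = 31.6938
Stratum 3 (≥ 60): n₁ = 93, n₀ = 177, n = 270; a·n₀/n = 14·177/270 = 9.1778; c·n₁/n = 95·93/270 = 32.7222
RR_MH = (22.0000 + 34.7656 + 9.1778) / (42.7179 + 31.6938 + 32.7222) = 65.9433 / 107.1340 = 0.61552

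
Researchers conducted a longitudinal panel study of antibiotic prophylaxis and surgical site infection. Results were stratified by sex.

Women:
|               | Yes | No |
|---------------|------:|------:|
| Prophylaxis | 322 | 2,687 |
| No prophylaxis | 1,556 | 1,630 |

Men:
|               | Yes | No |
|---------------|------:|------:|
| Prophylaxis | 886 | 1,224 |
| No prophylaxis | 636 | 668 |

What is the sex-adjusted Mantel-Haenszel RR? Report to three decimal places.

0.439

RR_MH = Σ(aᵢ·n₀ᵢ/nᵢ) / Σ(cᵢ·n₁ᵢ/nᵢ), with n₁ᵢ = aᵢ+bᵢ (exposed), n₀ᵢ = cᵢ+dᵢ (unexposed), nᵢ = n₁ᵢ+n₀ᵢ.
Stratum 1 (Women): n₁ = 3009, n₀ = 3186, n = 6195; a·n₀/n = 322·3186/6195 = 165.6000; c·n₁/n = 1556·3009/6195 = 755.7714
Stratum 2 (Men): n₁ = 2110, n₀ = 1304, n = 3414; a·n₀/n = 886·1304/3414 = 338.4136; c·n₁/n = 636·2110/3414 = 393.0756
RR_MH = (165.6000 + 338.4136) / (755.7714 + 393.0756) = 504.0136 / 1148.8470 = 0.43871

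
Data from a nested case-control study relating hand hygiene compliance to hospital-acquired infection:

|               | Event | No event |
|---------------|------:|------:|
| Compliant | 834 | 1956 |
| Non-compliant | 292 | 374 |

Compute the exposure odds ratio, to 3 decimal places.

0.546

Cells: a = 834, b = 1956, c = 292, d = 374.
OR = (a·d)/(b·c) = (834 × 374) / (1956 × 292) = 311916 / 571152 = 0.54612
Exposure is associated with lower odds of hospital-acquired infection (OR = 0.55 < 1).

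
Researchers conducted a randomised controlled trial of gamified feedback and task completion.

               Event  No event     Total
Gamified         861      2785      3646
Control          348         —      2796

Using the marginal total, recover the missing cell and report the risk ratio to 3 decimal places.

1.897

The missing cell is in the unexposed row: 2796 − 348 = 2448.
So a = 861, b = 2785, c = 348, d = 2448.
RR = [a/(a+b)] / [c/(c+d)] = (861/3646) / (348/2796) = 0.23615/0.12446 = 1.89734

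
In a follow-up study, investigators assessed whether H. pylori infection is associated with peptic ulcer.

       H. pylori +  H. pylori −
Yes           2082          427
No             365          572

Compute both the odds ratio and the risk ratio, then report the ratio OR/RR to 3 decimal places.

Reading the table with exposure as columns: a = 2082 (H. pylori +, case), b = 365 (H. pylori +, non-case), c = 427 (H. pylori −, case), d = 572.
OR = (2082·572)/(365·427) = 1190904/155855 = 7.64110
Risk in exposed = 2082/2447 = 0.85084; risk in unexposed = 427/999 = 0.42743; RR = 1.99060
OR/RR = 7.64110 / 1.99060 = 3.83859
The outcome is not rare, so the OR lies further from 1 than the RR.

3.839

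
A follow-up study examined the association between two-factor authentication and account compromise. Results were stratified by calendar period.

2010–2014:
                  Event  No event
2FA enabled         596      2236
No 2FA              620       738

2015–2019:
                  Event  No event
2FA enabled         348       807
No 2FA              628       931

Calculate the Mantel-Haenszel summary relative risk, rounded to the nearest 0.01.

0.57

RR_MH = Σ(aᵢ·n₀ᵢ/nᵢ) / Σ(cᵢ·n₁ᵢ/nᵢ), with n₁ᵢ = aᵢ+bᵢ (exposed), n₀ᵢ = cᵢ+dᵢ (unexposed), nᵢ = n₁ᵢ+n₀ᵢ.
Stratum 1 (2010–2014): n₁ = 2832, n₀ = 1358, n = 4190; a·n₀/n = 596·1358/4190 = 193.1666; c·n₁/n = 620·2832/4190 = 419.0549
Stratum 2 (2015–2019): n₁ = 1155, n₀ = 1559, n = 2714; a·n₀/n = 348·1559/2714 = 199.9013; c·n₁/n = 628·1155/2714 = 267.2587
RR_MH = (193.1666 + 199.9013) / (419.0549 + 267.2587) = 393.0678 / 686.3136 = 0.57272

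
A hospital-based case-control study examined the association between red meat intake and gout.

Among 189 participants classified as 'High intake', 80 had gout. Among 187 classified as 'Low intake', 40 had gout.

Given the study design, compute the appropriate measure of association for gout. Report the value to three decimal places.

From the description: a = 80, b = 109, c = 40, d = 147.
This is a hospital-based case-control study: participants were sampled on outcome status, so risks in the source population cannot be estimated directly — relative risk is not valid here. The odds ratio is the appropriate measure.
OR = (a·d)/(b·c) = (80 × 147) / (109 × 40) = 11760 / 4360 = 2.69725

2.697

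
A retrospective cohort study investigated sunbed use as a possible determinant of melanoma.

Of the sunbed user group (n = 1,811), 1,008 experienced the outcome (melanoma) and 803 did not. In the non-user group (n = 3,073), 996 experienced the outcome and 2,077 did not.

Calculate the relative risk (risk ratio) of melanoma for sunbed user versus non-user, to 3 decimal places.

1.717

From the description: a = 1008, b = 803, c = 996, d = 2077.
Risk in exposed = 1008/1811 = 0.55660; risk in unexposed = 996/3073 = 0.32411.
RR = 0.55660 / 0.32411 = 1.71730
The risk among the exposed is 1.72 times that among the unexposed.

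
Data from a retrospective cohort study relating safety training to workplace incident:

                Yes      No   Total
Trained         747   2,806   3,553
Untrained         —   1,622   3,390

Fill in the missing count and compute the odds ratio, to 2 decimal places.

The missing cell is in the unexposed row: 3390 − 1622 = 1768.
So a = 747, b = 2806, c = 1768, d = 1622.
OR = (a·d)/(b·c) = (747 × 1622) / (2806 × 1768) = 1211634 / 4961008 = 0.24423

0.24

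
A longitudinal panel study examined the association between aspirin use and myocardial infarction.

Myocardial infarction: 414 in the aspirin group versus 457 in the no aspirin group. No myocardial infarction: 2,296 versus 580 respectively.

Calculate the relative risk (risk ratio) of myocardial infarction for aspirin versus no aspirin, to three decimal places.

From the description: a = 414, b = 2296, c = 457, d = 580.
Risk in exposed = 414/2710 = 0.15277; risk in unexposed = 457/1037 = 0.44069.
RR = 0.15277 / 0.44069 = 0.34665
The risk is 65% lower among the exposed than among the unexposed.

0.347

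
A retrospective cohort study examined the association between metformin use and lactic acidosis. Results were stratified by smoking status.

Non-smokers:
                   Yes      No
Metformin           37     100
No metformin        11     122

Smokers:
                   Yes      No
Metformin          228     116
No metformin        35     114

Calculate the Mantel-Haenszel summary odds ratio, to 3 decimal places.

5.641

OR_MH = Σ(aᵢdᵢ/nᵢ) / Σ(bᵢcᵢ/nᵢ), where nᵢ is the stratum total.
Stratum 1 (Non-smokers): n = 270; a·d/n = 37·122/270 = 16.7185; b·c/n = 100·11/270 = 4.0741
Stratum 2 (Smokers): n = 493; a·d/n = 228·114/493 = 52.7221; b·c/n = 116·35/493 = 8.2353
OR_MH = (16.7185 + 52.7221) / (4.0741 + 8.2353) = 69.4406 / 12.3094 = 5.64128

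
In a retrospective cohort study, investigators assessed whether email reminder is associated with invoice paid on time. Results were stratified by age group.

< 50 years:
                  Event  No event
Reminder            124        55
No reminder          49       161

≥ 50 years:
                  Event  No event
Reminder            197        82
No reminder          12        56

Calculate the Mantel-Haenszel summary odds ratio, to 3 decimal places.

OR_MH = Σ(aᵢdᵢ/nᵢ) / Σ(bᵢcᵢ/nᵢ), where nᵢ is the stratum total.
Stratum 1 (< 50 years): n = 389; a·d/n = 124·161/389 = 51.3213; b·c/n = 55·49/389 = 6.9280
Stratum 2 (≥ 50 years): n = 347; a·d/n = 197·56/347 = 31.7925; b·c/n = 82·12/347 = 2.8357
OR_MH = (51.3213 + 31.7925) / (6.9280 + 2.8357) = 83.1138 / 9.7638 = 8.51249

8.512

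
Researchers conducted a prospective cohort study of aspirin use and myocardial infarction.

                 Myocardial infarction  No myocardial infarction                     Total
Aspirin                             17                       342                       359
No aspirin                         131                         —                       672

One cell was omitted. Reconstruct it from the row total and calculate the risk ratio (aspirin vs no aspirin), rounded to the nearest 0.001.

The missing cell is in the unexposed row: 672 − 131 = 541.
So a = 17, b = 342, c = 131, d = 541.
RR = [a/(a+b)] / [c/(c+d)] = (17/359) / (131/672) = 0.04735/0.19494 = 0.24291

0.243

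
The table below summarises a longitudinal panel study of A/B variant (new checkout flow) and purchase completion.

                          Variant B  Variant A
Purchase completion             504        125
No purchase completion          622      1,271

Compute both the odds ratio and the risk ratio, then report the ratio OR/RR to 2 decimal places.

Reading the table with exposure as columns: a = 504 (Variant B, case), b = 622 (Variant B, non-case), c = 125 (Variant A, case), d = 1271.
OR = (504·1271)/(622·125) = 640584/77750 = 8.23902
Risk in exposed = 504/1126 = 0.44760; risk in unexposed = 125/1396 = 0.08954; RR = 4.99882
OR/RR = 8.23902 / 4.99882 = 1.64819
The outcome is not rare, so the OR lies further from 1 than the RR.

1.65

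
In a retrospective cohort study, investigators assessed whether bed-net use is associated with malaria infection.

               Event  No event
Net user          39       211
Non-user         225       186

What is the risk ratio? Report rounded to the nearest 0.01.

0.28

Cells: a = 39, b = 211, c = 225, d = 186.
Risk in exposed = 39/250 = 0.15600; risk in unexposed = 225/411 = 0.54745.
RR = 0.15600 / 0.54745 = 0.28496
The risk is 72% lower among the exposed than among the unexposed.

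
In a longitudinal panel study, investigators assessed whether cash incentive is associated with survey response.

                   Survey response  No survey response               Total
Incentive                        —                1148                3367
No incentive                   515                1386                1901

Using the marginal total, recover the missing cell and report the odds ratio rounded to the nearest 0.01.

5.20

The missing cell is in the exposed row: 3367 − 1148 = 2219.
So a = 2219, b = 1148, c = 515, d = 1386.
OR = (a·d)/(b·c) = (2219 × 1386) / (1148 × 515) = 3075534 / 591220 = 5.20201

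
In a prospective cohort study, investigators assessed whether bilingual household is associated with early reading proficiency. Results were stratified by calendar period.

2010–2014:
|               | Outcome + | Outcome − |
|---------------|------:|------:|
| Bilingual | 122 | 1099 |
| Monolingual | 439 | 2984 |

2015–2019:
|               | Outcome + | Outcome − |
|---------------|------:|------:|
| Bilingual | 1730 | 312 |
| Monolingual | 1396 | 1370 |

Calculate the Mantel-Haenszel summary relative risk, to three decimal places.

1.532

RR_MH = Σ(aᵢ·n₀ᵢ/nᵢ) / Σ(cᵢ·n₁ᵢ/nᵢ), with n₁ᵢ = aᵢ+bᵢ (exposed), n₀ᵢ = cᵢ+dᵢ (unexposed), nᵢ = n₁ᵢ+n₀ᵢ.
Stratum 1 (2010–2014): n₁ = 1221, n₀ = 3423, n = 4644; a·n₀/n = 122·3423/4644 = 89.9238; c·n₁/n = 439·1221/4644 = 115.4218
Stratum 2 (2015–2019): n₁ = 2042, n₀ = 2766, n = 4808; a·n₀/n = 1730·2766/4808 = 995.2537; c·n₁/n = 1396·2042/4808 = 592.8935
RR_MH = (89.9238 + 995.2537) / (115.4218 + 592.8935) = 1085.1775 / 708.3153 = 1.53205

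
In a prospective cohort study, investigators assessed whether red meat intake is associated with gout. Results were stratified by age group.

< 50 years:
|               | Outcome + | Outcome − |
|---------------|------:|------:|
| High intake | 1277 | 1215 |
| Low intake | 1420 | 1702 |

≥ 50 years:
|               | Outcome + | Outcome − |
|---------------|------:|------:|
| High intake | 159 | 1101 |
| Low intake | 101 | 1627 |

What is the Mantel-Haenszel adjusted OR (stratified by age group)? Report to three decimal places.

1.375

OR_MH = Σ(aᵢdᵢ/nᵢ) / Σ(bᵢcᵢ/nᵢ), where nᵢ is the stratum total.
Stratum 1 (< 50 years): n = 5614; a·d/n = 1277·1702/5614 = 387.1489; b·c/n = 1215·1420/5614 = 307.3210
Stratum 2 (≥ 50 years): n = 2988; a·d/n = 159·1627/2988 = 86.5773; b·c/n = 1101·101/2988 = 37.2159
OR_MH = (387.1489 + 86.5773) / (307.3210 + 37.2159) = 473.7262 / 344.5368 = 1.37497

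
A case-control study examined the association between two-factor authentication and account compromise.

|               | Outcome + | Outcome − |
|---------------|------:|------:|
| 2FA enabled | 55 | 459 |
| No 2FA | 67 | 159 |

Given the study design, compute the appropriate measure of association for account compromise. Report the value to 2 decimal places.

Cells: a = 55, b = 459, c = 67, d = 159.
This is a case-control study: participants were sampled on outcome status, so risks in the source population cannot be estimated directly — relative risk is not valid here. The odds ratio is the appropriate measure.
OR = (a·d)/(b·c) = (55 × 159) / (459 × 67) = 8745 / 30753 = 0.28436

0.28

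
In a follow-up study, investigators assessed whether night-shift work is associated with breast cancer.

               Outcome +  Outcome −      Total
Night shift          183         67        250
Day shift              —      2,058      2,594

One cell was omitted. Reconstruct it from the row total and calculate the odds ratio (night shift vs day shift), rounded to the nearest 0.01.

10.49

The missing cell is in the unexposed row: 2594 − 2058 = 536.
So a = 183, b = 67, c = 536, d = 2058.
OR = (a·d)/(b·c) = (183 × 2058) / (67 × 536) = 376614 / 35912 = 10.48714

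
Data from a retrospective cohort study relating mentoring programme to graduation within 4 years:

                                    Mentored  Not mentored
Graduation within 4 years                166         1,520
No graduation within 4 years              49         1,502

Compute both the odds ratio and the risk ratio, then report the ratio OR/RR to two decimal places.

2.18

Reading the table with exposure as columns: a = 166 (Mentored, case), b = 49 (Mentored, non-case), c = 1520 (Not mentored, case), d = 1502.
OR = (166·1502)/(49·1520) = 249332/74480 = 3.34764
Risk in exposed = 166/215 = 0.77209; risk in unexposed = 1520/3022 = 0.50298; RR = 1.53504
OR/RR = 3.34764 / 1.53504 = 2.18081
The outcome is not rare, so the OR lies further from 1 than the RR.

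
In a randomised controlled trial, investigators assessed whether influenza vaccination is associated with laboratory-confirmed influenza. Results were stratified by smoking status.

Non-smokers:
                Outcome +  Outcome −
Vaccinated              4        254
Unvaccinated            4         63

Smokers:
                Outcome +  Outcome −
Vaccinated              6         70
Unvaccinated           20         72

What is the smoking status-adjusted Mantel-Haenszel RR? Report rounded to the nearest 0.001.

0.336

RR_MH = Σ(aᵢ·n₀ᵢ/nᵢ) / Σ(cᵢ·n₁ᵢ/nᵢ), with n₁ᵢ = aᵢ+bᵢ (exposed), n₀ᵢ = cᵢ+dᵢ (unexposed), nᵢ = n₁ᵢ+n₀ᵢ.
Stratum 1 (Non-smokers): n₁ = 258, n₀ = 67, n = 325; a·n₀/n = 4·67/325 = 0.8246; c·n₁/n = 4·258/325 = 3.1754
Stratum 2 (Smokers): n₁ = 76, n₀ = 92, n = 168; a·n₀/n = 6·92/168 = 3.2857; c·n₁/n = 20·76/168 = 9.0476
RR_MH = (0.8246 + 3.2857) / (3.1754 + 9.0476) = 4.1103 / 12.2230 = 0.33628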